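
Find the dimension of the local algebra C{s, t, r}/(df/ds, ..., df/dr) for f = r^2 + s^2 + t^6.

5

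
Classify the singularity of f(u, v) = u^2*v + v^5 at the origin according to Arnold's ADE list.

The Hessian of f at 0 is [[0, 0], [0, 0]] with rank 0, so corank 2. A Groebner basis of the Jacobian ideal J(f) in C{u,v} is {u^2/5 + v^4, u^3, u*v}; counting standard monomials gives mu = 6. Corank 2; j^3 = u^2*v has shape L^2 M (L != M), so D-series; mu = 6 gives D_6.

D6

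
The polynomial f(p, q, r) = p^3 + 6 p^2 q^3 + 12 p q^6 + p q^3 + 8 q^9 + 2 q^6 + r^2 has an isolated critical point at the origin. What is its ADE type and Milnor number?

The Hessian of f at 0 has rank 1. Corank 2; j^3 = p^3 is a perfect cube, so E-series; the 4-jet and mu = 7 give E_7.

Type E_{7}, Milnor number mu = 7.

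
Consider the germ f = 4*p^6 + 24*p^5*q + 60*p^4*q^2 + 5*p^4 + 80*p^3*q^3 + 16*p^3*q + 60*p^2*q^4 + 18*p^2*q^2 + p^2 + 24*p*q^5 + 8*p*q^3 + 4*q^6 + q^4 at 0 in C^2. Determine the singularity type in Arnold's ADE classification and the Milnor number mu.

Type A3, Milnor number mu = 3.

The Hessian of f at 0 has rank 1. Corank 1: A-series; mu = 3 gives A_3.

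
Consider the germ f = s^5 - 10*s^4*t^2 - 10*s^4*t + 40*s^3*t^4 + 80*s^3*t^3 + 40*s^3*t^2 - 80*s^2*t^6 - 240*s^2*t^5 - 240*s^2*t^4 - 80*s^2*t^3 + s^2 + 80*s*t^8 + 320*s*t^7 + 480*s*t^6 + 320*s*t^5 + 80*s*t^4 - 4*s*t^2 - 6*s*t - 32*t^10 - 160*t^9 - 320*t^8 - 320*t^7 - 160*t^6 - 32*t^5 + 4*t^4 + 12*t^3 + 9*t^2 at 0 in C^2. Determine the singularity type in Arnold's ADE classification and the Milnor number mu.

Type A4, Milnor number mu = 4.

The Hessian of f at 0 has rank 1. Corank 1: A-series; mu = 4 gives A_4.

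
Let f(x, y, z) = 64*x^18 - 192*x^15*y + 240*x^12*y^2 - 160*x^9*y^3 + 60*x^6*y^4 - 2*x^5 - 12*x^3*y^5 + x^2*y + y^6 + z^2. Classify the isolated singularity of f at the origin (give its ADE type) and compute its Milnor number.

Type D_{7}, Milnor number mu = 7.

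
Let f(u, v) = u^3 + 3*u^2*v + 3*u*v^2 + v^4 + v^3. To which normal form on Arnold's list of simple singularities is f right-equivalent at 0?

E_6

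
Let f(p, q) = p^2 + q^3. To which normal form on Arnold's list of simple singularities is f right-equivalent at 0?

A_{2}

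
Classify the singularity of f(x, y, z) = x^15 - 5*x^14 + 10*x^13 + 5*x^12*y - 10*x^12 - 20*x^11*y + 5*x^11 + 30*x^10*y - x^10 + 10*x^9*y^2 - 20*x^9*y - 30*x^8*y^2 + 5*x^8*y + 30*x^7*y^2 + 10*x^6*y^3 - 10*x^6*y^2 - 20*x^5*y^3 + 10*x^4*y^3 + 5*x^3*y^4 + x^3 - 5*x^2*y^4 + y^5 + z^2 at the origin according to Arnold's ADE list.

E_{8}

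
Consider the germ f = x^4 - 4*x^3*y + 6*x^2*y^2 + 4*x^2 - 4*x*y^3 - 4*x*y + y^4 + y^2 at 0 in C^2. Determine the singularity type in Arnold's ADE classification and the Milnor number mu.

The Hessian of f at 0 has rank 1. Corank 1: A-series; mu = 3 gives A_3.

Type A_3, Milnor number mu = 3.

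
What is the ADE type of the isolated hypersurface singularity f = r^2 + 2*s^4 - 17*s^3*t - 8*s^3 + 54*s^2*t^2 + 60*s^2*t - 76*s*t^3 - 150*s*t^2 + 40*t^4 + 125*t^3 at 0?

E7

The Hessian of f at 0 has rank 1. Corank 2; j^3 = -(2*s - 5*t)^3 is a perfect cube, so E-series; the 4-jet and mu = 7 give E_7.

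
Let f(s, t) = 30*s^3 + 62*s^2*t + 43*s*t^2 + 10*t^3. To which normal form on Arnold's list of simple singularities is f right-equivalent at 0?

D4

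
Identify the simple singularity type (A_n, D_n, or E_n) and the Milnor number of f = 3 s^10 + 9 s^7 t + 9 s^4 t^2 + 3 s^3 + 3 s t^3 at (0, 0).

The Hessian of f at 0 is [[0, 0], [0, 0]] with rank 0, so corank 2. A Groebner basis of the Jacobian ideal J(f) in C{s,t} is {s^3, s*t^2, 3*s^2 + t^3}; counting standard monomials gives mu = 7. Corank 2; j^3 = 3*s^3 is a perfect cube, so E-series; the 4-jet and mu = 7 give E_7.

Type E7, Milnor number mu = 7.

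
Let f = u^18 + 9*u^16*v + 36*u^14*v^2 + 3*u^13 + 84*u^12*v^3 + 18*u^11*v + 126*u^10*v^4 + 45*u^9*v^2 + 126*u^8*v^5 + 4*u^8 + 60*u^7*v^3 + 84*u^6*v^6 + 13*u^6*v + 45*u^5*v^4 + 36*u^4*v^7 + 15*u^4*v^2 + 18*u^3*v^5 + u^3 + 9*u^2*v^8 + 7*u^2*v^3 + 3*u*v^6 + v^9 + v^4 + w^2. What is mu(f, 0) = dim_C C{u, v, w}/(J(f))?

The Hessian of f at 0 has rank 1. Corank 2; j^3 = u^3 is a perfect cube, so E-series; the 4-jet and mu = 6 give E_6.

6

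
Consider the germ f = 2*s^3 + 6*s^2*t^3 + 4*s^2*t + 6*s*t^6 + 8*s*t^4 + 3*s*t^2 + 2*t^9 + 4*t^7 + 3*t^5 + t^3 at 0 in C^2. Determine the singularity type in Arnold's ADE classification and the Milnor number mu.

Type D_{4}, Milnor number mu = 4.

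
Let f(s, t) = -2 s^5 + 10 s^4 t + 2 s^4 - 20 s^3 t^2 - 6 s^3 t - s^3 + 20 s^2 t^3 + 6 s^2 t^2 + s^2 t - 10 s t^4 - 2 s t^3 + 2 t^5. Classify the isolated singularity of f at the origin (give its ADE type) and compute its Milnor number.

The Hessian of f at 0 has rank 0. Corank 2; j^3 = -s^2*(s - t) has shape L^2 M (L != M), so D-series; mu = 6 gives D_6.

Type D6, Milnor number mu = 6.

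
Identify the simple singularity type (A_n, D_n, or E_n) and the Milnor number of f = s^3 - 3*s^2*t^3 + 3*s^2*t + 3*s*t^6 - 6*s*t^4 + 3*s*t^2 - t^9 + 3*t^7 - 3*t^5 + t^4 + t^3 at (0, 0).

Type E6, Milnor number mu = 6.

The Hessian of f at 0 has rank 0. Corank 2; j^3 = (s + t)^3 is a perfect cube, so E-series; the 4-jet and mu = 6 give E_6.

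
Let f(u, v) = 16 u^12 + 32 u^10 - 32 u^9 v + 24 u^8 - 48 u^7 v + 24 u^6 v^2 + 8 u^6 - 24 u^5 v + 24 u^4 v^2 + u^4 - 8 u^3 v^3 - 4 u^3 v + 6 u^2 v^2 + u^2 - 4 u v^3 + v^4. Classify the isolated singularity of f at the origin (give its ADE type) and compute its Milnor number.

Type A_{3}, Milnor number mu = 3.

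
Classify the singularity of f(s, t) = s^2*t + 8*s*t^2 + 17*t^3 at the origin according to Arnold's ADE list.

The Hessian of f at 0 is [[0, 0], [0, 0]] with rank 0, so corank 2. A Groebner basis of the Jacobian ideal J(f) in C{s,t} is {t^3, s^2 - 13*t^2, s*t + 4*t^2}; counting standard monomials gives mu = 4. Corank 2; j^3 = t*(s^2 + 8*s*t + 17*t^2) splits into three distinct lines over C (the quadratic factor has nonzero discriminant), so D_4.

D_4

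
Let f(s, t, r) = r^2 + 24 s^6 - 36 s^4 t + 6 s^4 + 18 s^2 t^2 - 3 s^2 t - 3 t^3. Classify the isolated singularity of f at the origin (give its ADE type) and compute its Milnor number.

Type D_4, Milnor number mu = 4.

The Hessian of f at 0 is [[0, 0, 0], [0, 0, 0], [0, 0, 2]] with rank 1, so corank 2. A Groebner basis of the Jacobian ideal J(f) in C{s,t,r} is {t^3, s^2 + 3*t^2, s*t, r}; counting standard monomials gives mu = 4. Corank 2; j^3 = -3*t*(s^2 + t^2) splits into three distinct lines over C (the quadratic factor has nonzero discriminant), so D_4.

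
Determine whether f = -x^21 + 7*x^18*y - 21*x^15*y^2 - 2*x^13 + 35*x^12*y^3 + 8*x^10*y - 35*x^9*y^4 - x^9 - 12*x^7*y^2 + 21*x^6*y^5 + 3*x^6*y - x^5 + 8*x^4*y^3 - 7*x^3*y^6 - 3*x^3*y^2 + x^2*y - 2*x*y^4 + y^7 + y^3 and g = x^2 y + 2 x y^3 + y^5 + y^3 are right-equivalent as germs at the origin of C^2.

Yes.

The Hessian of f at 0 has rank 0. Corank 2; j^3 = y*(x^2 + y^2) splits into three distinct lines over C (the quadratic factor has nonzero discriminant), so D_4. The Hessian of g at 0 has rank 0. Corank 2; j^3 = y*(x^2 + y^2) splits into three distinct lines over C (the quadratic factor has nonzero discriminant), so D_4. Both have type D_4, hence right-equivalent.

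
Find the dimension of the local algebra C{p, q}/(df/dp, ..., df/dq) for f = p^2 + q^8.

The Hessian of f at 0 has rank 1. Corank 1: A-series; mu = 7 gives A_7.

7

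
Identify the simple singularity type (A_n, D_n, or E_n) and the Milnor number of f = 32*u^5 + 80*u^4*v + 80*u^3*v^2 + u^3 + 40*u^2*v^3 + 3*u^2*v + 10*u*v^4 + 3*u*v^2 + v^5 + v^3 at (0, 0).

The Hessian of f at 0 has rank 0. Corank 2; j^3 = (u + v)^3 is a perfect cube, so E-series; the 5-jet and mu = 8 give E_8.

Type E_8, Milnor number mu = 8.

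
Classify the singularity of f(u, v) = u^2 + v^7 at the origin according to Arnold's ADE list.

A_{6}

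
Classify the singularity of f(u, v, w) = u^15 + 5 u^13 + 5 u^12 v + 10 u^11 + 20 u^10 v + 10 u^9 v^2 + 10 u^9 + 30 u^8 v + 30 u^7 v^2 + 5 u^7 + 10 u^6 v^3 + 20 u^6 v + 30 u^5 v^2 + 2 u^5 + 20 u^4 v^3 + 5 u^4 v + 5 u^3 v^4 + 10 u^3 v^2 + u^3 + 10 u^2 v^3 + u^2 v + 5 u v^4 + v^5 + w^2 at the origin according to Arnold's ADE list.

The Hessian of f at 0 has rank 1. Corank 2; j^3 = u^2*(u + v) has shape L^2 M (L != M), so D-series; mu = 6 gives D_6.

D_{6}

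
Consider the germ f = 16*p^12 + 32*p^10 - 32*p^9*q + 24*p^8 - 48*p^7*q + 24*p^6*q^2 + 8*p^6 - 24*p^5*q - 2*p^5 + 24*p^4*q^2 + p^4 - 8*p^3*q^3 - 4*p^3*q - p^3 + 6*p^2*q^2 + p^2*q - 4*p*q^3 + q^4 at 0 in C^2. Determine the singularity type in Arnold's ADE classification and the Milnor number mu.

The Hessian of f at 0 is [[0, 0], [0, 0]] with rank 0, so corank 2. A Groebner basis of the Jacobian ideal J(f) in C{p,q} is {p*q^2, p*q/4 + q^3, p^2 - p*q}; counting standard monomials gives mu = 5. Corank 2; j^3 = -p^2*(p - q) has shape L^2 M (L != M), so D-series; mu = 5 gives D_5.

Type D_5, Milnor number mu = 5.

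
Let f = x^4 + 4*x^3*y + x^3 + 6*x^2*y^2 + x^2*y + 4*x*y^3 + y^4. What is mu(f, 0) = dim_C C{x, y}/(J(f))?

5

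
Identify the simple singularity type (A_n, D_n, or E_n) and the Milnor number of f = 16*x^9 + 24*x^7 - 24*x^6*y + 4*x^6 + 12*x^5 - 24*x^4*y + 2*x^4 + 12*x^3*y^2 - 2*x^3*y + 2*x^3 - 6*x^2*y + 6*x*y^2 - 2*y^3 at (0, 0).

Type E_7, Milnor number mu = 7.

The Hessian of f at 0 is [[0, 0], [0, 0]] with rank 0, so corank 2. A Groebner basis of the Jacobian ideal J(f) in C{x,y} is {3*x^2 - 6*x*y + y^4 + y^3 + 3*y^2, x^3 + 3*x^2 - 6*x*y + 3*y^2, x^2*y + 3*x^2 - 6*x*y + 3*y^2, 2*x^2 + x*y^2 - 4*x*y - y^3/3 + 2*y^2}; counting standard monomials gives mu = 7. Corank 2; j^3 = 2*(x - y)^3 is a perfect cube, so E-series; the 4-jet and mu = 7 give E_7.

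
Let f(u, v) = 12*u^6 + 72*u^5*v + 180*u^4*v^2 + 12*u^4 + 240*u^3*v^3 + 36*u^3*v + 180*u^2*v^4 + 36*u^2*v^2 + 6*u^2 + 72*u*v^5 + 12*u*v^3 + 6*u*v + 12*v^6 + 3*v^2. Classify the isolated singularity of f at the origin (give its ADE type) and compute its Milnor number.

Type A_{1}, Milnor number mu = 1.

The Hessian of f at 0 is [[12, 6], [6, 6]] with rank 2, so corank 0. A Groebner basis of the Jacobian ideal J(f) in C{u,v} is {u, v}; counting standard monomials gives mu = 1. Corank 0: nondegenerate Morse point, so A_1.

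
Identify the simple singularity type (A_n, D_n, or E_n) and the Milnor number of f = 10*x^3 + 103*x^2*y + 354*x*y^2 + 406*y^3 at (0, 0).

Type D_4, Milnor number mu = 4.

The Hessian of f at 0 has rank 0. Corank 2; j^3 = (2*x + 7*y)*(5*x^2 + 34*x*y + 58*y^2) splits into three distinct lines over C (the quadratic factor has nonzero discriminant), so D_4.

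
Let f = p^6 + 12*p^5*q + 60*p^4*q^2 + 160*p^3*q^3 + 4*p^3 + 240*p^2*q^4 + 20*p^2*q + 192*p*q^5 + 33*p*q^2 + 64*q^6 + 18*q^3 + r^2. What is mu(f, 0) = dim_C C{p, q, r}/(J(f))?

7

The Hessian of f at 0 is [[0, 0, 0], [0, 0, 0], [0, 0, 2]] with rank 1, so corank 2. A Groebner basis of the Jacobian ideal J(f) in C{p,q,r} is {-32*p*q/3 + q^5 - 16*q^2, p*q^2 + 3*q^3/2, p^2 + 7*p*q/2 + 3*q^2, r}; counting standard monomials gives mu = 7. Corank 2; j^3 = (p + 2*q)*(2*p + 3*q)^2 has shape L^2 M (L != M), so D-series; mu = 7 gives D_7.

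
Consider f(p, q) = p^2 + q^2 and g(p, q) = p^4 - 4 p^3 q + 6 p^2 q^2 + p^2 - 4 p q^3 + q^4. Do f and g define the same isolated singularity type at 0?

No.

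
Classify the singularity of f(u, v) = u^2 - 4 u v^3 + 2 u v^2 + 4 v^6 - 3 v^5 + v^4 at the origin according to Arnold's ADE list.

The Hessian of f at 0 has rank 1. Corank 1: A-series; mu = 4 gives A_4.

A_4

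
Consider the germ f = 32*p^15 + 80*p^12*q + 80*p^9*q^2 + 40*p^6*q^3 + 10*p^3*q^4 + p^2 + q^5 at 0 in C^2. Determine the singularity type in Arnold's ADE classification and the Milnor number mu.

Type A4, Milnor number mu = 4.

The Hessian of f at 0 has rank 1. Corank 1: A-series; mu = 4 gives A_4.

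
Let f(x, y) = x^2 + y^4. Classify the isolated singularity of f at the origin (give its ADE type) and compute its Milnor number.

The Hessian of f at 0 has rank 1. Corank 1: A-series; mu = 3 gives A_3.

Type A_{3}, Milnor number mu = 3.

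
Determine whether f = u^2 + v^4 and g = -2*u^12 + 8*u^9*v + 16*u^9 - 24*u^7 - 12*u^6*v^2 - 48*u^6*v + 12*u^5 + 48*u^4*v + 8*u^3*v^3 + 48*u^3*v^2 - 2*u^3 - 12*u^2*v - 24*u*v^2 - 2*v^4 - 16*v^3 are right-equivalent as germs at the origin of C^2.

No.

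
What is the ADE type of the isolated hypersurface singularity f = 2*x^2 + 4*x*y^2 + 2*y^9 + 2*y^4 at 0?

The Hessian of f at 0 has rank 1. Corank 1: A-series; mu = 8 gives A_8.

A8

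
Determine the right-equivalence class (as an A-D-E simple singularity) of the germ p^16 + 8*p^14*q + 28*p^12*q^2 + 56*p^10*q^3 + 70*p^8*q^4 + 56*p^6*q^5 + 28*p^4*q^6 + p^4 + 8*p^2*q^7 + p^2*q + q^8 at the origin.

D9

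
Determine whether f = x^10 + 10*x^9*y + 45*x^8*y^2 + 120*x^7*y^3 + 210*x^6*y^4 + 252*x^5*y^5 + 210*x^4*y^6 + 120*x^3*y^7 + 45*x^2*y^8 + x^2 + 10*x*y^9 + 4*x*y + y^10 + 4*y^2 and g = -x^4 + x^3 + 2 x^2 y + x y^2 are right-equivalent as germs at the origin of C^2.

No.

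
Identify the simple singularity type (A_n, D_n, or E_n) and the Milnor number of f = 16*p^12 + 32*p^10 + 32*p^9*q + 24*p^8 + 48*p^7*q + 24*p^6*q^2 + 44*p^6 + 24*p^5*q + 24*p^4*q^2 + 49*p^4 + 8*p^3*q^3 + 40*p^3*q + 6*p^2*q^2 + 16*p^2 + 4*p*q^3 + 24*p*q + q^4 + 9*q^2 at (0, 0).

The Hessian of f at 0 is [[32, 24], [24, 18]] with rank 1, so corank 1. A Groebner basis of the Jacobian ideal J(f) in C{p,q} is {q^3, p + 3*q/4}; counting standard monomials gives mu = 3. Corank 1: A-series; mu = 3 gives A_3.

Type A_{3}, Milnor number mu = 3.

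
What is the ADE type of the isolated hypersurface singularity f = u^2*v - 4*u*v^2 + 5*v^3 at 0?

The Hessian of f at 0 has rank 0. Corank 2; j^3 = v*(u^2 - 4*u*v + 5*v^2) splits into three distinct lines over C (the quadratic factor has nonzero discriminant), so D_4.

D_4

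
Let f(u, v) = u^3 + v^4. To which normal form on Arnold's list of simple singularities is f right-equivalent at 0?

The Hessian of f at 0 has rank 0. Corank 2; j^3 = u^3 is a perfect cube, so E-series; the 4-jet and mu = 6 give E_6.

E6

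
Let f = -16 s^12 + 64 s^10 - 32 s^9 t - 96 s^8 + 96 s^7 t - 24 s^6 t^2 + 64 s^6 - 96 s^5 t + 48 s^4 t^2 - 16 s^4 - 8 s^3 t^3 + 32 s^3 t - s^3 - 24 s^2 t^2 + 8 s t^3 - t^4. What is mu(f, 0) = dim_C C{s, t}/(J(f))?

The Hessian of f at 0 has rank 0. Corank 2; j^3 = -s^3 is a perfect cube, so E-series; the 4-jet and mu = 6 give E_6.

6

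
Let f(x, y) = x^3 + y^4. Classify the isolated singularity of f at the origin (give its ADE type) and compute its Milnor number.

The Hessian of f at 0 has rank 0. Corank 2; j^3 = x^3 is a perfect cube, so E-series; the 4-jet and mu = 6 give E_6.

Type E_{6}, Milnor number mu = 6.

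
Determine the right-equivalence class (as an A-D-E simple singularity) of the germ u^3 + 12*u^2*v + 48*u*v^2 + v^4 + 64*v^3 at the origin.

E6

The Hessian of f at 0 has rank 0. Corank 2; j^3 = (u + 4*v)^3 is a perfect cube, so E-series; the 4-jet and mu = 6 give E_6.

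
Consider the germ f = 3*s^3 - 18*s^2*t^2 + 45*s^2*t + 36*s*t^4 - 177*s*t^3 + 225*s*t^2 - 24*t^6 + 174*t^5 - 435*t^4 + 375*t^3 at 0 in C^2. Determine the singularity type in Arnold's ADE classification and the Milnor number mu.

The Hessian of f at 0 is [[0, 0], [0, 0]] with rank 0, so corank 2. A Groebner basis of the Jacobian ideal J(f) in C{s,t} is {-s^2/4 - 5*s*t/2 + t^4 - t^3/12 - 25*t^2/4, s^3 - 155*s^2/4 - 775*s*t/2 + 1345*t^3/12 - 3875*t^2/4, s^2*t + 61*s^2/12 + 305*s*t/6 - 839*t^3/36 + 1525*t^2/12, -s^2/2 + s*t^2 - 5*s*t + 29*t^3/6 - 25*t^2/2}; counting standard monomials gives mu = 7. Corank 2; j^3 = 3*(s + 5*t)^3 is a perfect cube, so E-series; the 4-jet and mu = 7 give E_7.

Type E7, Milnor number mu = 7.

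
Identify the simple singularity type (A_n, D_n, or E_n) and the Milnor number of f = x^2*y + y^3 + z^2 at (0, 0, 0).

Type D4, Milnor number mu = 4.

The Hessian of f at 0 has rank 1. Corank 2; j^3 = y*(x^2 + y^2) splits into three distinct lines over C (the quadratic factor has nonzero discriminant), so D_4.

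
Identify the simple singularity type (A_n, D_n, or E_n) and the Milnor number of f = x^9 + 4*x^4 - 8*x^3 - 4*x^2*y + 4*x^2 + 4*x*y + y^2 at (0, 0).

Type A_8, Milnor number mu = 8.

The Hessian of f at 0 is [[8, 4], [4, 2]] with rank 1, so corank 1. A Groebner basis of the Jacobian ideal J(f) in C{x,y} is {168*x*y^2 + 288*x*y + 112*x + y^5 - 5*y^4 + 40*y^3 + 116*y^2 + 56*y, x*y^3 + 5*x*y^2 + 6*x*y + 2*x + y^4/8 + 3*y^3/2 + 5*y^2/2 + y, x^2 - x - y/2}; counting standard monomials gives mu = 8. Corank 1: A-series; mu = 8 gives A_8.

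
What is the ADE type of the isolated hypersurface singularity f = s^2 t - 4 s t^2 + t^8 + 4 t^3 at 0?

D_9

The Hessian of f at 0 has rank 0. Corank 2; j^3 = t*(s - 2*t)^2 has shape L^2 M (L != M), so D-series; mu = 9 gives D_9.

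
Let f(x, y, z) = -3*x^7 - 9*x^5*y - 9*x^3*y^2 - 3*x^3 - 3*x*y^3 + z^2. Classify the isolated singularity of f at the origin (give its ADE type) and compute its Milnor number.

Type E_7, Milnor number mu = 7.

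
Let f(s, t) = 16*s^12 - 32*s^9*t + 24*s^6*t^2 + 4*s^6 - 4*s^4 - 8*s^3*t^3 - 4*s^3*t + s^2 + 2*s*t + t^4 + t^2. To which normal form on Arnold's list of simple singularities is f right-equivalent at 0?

A3

The Hessian of f at 0 is [[2, 2], [2, 2]] with rank 1, so corank 1. A Groebner basis of the Jacobian ideal J(f) in C{s,t} is {t^3, s + t}; counting standard monomials gives mu = 3. Corank 1: A-series; mu = 3 gives A_3.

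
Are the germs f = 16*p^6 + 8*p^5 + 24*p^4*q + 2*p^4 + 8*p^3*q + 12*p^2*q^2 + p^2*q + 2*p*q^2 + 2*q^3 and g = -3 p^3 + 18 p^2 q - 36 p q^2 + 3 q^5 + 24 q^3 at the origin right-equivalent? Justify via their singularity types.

No.

The Hessian of f at 0 has rank 0. Corank 2; j^3 = q*(p^2 + 2*p*q + 2*q^2) splits into three distinct lines over C (the quadratic factor has nonzero discriminant), so D_4. The Hessian of g at 0 has rank 0. Corank 2; j^3 = -3*(p - 2*q)^3 is a perfect cube, so E-series; the 5-jet and mu = 8 give E_8. f is D_4 but g is E_8, hence not right-equivalent.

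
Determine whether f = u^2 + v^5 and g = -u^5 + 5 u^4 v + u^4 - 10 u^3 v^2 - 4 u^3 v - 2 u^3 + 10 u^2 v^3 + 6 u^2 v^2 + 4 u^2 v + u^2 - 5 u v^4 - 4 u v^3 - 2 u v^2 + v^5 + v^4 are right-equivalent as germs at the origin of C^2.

The Hessian of f at 0 is [[2, 0], [0, 0]] with rank 1, so corank 1. A Groebner basis of the Jacobian ideal J(f) in C{u,v} is {v^4, u}; counting standard monomials gives mu = 4. Corank 1: A-series; mu = 4 gives A_4. The Hessian of g at 0 is [[2, 0], [0, 0]] with rank 1, so corank 1. A Groebner basis of the Jacobian ideal J(g) in C{u,v} is {u/2 + v^3 - v^2/2, u^2, u*v + u/2 - v^2/2}; counting standard monomials gives mu = 4. Corank 1: A-series; mu = 4 gives A_4. Both have type A_4, hence right-equivalent.

Yes.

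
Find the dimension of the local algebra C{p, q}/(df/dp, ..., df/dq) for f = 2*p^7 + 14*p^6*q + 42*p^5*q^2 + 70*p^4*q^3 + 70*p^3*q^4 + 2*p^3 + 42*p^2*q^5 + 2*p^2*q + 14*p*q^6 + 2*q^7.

8

The Hessian of f at 0 is [[0, 0], [0, 0]] with rank 0, so corank 2. A Groebner basis of the Jacobian ideal J(f) in C{p,q} is {-p*q/7 + q^6, p*q^2, p^2 + p*q}; counting standard monomials gives mu = 8. Corank 2; j^3 = 2*p^2*(p + q) has shape L^2 M (L != M), so D-series; mu = 8 gives D_8.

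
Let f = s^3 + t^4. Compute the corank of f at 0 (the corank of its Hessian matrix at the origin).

The Hessian at 0 is [[0, 0], [0, 0]] of rank 0; hence corank 2.

2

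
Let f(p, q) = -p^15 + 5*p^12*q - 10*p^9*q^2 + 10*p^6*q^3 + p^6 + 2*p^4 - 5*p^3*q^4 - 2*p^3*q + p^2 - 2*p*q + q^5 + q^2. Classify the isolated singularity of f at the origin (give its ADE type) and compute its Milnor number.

The Hessian of f at 0 has rank 1. Corank 1: A-series; mu = 4 gives A_4.

Type A_4, Milnor number mu = 4.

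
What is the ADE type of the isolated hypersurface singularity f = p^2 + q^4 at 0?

A_{3}

The Hessian of f at 0 is [[2, 0], [0, 0]] with rank 1, so corank 1. A Groebner basis of the Jacobian ideal J(f) in C{p,q} is {q^3, p}; counting standard monomials gives mu = 3. Corank 1: A-series; mu = 3 gives A_3.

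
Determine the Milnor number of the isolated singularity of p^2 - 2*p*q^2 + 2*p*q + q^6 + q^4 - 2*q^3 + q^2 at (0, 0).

The Hessian of f at 0 has rank 1. Corank 1: A-series; mu = 5 gives A_5.

5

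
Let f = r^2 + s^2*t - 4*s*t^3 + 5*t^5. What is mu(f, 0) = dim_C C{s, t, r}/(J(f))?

The Hessian of f at 0 has rank 1. Corank 2; j^3 = s^2*t has shape L^2 M (L != M), so D-series; mu = 6 gives D_6.

6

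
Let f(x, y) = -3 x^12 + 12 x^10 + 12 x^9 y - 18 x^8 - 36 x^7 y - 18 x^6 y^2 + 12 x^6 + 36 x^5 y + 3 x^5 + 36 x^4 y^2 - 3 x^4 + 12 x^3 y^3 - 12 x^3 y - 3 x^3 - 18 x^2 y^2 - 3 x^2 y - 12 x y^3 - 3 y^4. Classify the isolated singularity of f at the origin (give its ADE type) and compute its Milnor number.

Type D_{5}, Milnor number mu = 5.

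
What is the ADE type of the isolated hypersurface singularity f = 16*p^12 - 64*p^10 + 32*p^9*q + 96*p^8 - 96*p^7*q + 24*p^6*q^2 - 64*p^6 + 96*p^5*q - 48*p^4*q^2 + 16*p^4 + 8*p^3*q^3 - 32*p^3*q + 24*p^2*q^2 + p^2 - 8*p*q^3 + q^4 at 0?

The Hessian of f at 0 has rank 1. Corank 1: A-series; mu = 3 gives A_3.

A3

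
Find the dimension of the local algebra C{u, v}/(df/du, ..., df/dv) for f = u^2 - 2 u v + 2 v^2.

1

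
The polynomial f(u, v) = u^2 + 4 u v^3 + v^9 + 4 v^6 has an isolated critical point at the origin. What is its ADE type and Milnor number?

The Hessian of f at 0 is [[2, 0], [0, 0]] with rank 1, so corank 1. A Groebner basis of the Jacobian ideal J(f) in C{u,v} is {u^2*v^2, u^3, u/2 + v^3}; counting standard monomials gives mu = 8. Corank 1: A-series; mu = 8 gives A_8.

Type A_{8}, Milnor number mu = 8.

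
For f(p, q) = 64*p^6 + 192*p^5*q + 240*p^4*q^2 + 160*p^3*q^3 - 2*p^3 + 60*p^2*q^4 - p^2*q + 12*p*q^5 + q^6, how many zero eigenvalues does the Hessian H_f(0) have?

2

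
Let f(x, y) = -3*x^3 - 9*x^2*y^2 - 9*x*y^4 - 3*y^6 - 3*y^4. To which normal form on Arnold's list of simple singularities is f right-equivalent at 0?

E_6

The Hessian of f at 0 is [[0, 0], [0, 0]] with rank 0, so corank 2. A Groebner basis of the Jacobian ideal J(f) in C{x,y} is {x^3, x^2*y, x^2/2 + x*y^2, y^3}; counting standard monomials gives mu = 6. Corank 2; j^3 = -3*x^3 is a perfect cube, so E-series; the 4-jet and mu = 6 give E_6.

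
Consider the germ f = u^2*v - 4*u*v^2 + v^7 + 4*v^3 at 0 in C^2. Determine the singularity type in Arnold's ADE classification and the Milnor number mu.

The Hessian of f at 0 has rank 0. Corank 2; j^3 = v*(u - 2*v)^2 has shape L^2 M (L != M), so D-series; mu = 8 gives D_8.

Type D_8, Milnor number mu = 8.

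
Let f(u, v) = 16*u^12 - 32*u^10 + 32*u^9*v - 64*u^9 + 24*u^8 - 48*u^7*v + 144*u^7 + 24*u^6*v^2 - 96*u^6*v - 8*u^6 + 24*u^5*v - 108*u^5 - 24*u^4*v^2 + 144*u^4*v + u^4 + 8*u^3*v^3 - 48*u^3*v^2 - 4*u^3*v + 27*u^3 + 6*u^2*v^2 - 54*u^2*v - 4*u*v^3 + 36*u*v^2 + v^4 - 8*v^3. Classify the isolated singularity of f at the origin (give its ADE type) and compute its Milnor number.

Type E_{6}, Milnor number mu = 6.

The Hessian of f at 0 has rank 0. Corank 2; j^3 = (3*u - 2*v)^3 is a perfect cube, so E-series; the 4-jet and mu = 6 give E_6.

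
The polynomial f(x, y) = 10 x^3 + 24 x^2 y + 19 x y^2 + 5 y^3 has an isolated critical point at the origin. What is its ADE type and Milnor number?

Type D4, Milnor number mu = 4.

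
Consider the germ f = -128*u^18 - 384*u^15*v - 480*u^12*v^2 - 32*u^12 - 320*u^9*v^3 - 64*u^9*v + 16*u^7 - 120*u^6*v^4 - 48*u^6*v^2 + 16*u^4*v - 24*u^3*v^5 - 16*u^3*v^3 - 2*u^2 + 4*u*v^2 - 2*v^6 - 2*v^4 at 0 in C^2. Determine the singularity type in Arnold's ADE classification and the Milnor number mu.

The Hessian of f at 0 is [[-4, 0], [0, 0]] with rank 1, so corank 1. A Groebner basis of the Jacobian ideal J(f) in C{u,v} is {u^3, u^2*v, -u + v^2}; counting standard monomials gives mu = 5. Corank 1: A-series; mu = 5 gives A_5.

Type A5, Milnor number mu = 5.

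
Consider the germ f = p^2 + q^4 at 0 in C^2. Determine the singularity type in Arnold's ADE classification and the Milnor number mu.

Type A_{3}, Milnor number mu = 3.

The Hessian of f at 0 has rank 1. Corank 1: A-series; mu = 3 gives A_3.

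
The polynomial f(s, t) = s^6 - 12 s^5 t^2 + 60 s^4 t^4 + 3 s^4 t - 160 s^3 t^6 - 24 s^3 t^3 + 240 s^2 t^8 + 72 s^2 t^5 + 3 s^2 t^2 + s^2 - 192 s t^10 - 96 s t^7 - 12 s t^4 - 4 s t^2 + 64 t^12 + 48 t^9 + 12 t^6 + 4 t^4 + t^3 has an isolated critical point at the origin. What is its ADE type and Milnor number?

The Hessian of f at 0 has rank 1. Corank 1: A-series; mu = 2 gives A_2.

Type A2, Milnor number mu = 2.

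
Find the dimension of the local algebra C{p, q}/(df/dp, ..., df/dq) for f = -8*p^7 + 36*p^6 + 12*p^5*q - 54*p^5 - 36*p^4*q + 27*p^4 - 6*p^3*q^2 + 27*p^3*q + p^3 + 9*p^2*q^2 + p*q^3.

7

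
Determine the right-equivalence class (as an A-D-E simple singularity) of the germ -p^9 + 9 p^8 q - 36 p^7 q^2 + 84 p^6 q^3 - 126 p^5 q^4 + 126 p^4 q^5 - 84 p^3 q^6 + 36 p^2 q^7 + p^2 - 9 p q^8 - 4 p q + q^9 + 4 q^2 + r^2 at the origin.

The Hessian of f at 0 has rank 2. Corank 1: A-series; mu = 8 gives A_8.

A_{8}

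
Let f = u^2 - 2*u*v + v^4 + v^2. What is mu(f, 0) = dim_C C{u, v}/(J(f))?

3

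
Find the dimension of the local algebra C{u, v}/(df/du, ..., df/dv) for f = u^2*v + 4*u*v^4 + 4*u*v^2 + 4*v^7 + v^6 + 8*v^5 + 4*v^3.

The Hessian of f at 0 is [[0, 0], [0, 0]] with rank 0, so corank 2. A Groebner basis of the Jacobian ideal J(f) in C{u,v} is {u*v/2 + v^4 + v^2, u^3 - 4*u^2 - 16*u*v + 8*v^3 - 16*v^2, u^2*v + 4*u^2/3 + 16*u*v/3 - 4*v^3 + 16*v^2/3, -u^2/3 + u*v^2 - 4*u*v/3 + 2*v^3 - 4*v^2/3}; counting standard monomials gives mu = 7. Corank 2; j^3 = v*(u + 2*v)^2 has shape L^2 M (L != M), so D-series; mu = 7 gives D_7.

7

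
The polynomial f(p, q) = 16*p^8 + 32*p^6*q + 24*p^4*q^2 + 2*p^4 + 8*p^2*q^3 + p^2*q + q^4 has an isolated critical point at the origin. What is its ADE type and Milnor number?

Type D_{5}, Milnor number mu = 5.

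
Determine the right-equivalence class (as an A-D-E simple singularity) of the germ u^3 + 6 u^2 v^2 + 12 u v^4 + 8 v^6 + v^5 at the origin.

E_8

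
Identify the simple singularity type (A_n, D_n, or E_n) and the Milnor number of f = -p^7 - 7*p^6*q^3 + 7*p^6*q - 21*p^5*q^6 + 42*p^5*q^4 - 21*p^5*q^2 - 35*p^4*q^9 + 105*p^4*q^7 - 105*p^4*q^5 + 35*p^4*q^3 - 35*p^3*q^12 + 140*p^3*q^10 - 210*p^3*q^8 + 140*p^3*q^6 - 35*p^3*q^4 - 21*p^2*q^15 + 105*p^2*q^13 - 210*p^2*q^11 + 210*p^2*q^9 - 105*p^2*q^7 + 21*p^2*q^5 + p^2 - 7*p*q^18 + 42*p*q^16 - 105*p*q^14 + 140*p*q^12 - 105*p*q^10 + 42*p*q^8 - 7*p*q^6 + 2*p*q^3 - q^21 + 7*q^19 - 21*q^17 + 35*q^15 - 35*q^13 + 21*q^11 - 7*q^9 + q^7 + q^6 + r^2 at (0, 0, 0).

Type A6, Milnor number mu = 6.

The Hessian of f at 0 is [[2, 0, 0], [0, 0, 0], [0, 0, 2]] with rank 2, so corank 1. A Groebner basis of the Jacobian ideal J(f) in C{p,q,r} is {p + q^3, p^2, r}; counting standard monomials gives mu = 6. Corank 1: A-series; mu = 6 gives A_6.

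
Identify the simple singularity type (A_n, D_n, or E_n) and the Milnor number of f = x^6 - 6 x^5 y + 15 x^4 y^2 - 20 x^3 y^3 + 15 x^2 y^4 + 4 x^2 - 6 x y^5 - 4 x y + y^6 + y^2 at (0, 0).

The Hessian of f at 0 has rank 1. Corank 1: A-series; mu = 5 gives A_5.

Type A_{5}, Milnor number mu = 5.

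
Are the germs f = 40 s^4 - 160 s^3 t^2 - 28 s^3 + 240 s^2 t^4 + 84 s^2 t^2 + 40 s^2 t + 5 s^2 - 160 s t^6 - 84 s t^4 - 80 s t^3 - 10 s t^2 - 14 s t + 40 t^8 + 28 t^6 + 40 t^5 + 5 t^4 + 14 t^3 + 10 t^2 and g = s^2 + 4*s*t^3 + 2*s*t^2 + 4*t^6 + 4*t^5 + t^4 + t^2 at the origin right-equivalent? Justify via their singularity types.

Yes.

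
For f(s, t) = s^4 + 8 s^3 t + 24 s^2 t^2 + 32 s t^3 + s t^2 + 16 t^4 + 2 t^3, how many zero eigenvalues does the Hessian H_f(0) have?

2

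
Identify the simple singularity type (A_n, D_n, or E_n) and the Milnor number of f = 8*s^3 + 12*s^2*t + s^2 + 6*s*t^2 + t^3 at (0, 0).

Type A_2, Milnor number mu = 2.

The Hessian of f at 0 has rank 1. Corank 1: A-series; mu = 2 gives A_2.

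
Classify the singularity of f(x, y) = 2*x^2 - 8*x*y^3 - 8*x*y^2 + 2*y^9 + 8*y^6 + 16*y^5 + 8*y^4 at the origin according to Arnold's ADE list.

The Hessian of f at 0 has rank 1. Corank 1: A-series; mu = 8 gives A_8.

A_8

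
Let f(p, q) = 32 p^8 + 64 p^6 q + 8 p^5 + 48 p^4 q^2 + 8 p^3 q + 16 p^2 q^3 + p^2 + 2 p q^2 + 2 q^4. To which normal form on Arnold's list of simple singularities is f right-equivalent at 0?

The Hessian of f at 0 has rank 1. Corank 1: A-series; mu = 3 gives A_3.

A_3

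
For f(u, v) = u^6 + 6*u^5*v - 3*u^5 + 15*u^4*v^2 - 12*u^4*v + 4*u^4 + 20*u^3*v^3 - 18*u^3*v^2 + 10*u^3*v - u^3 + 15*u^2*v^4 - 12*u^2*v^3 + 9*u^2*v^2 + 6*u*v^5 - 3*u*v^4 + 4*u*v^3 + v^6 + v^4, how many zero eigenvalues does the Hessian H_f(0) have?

2

Hessian at 0 has rank 0.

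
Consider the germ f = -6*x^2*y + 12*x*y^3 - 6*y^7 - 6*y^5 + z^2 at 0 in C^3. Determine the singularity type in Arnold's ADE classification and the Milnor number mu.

Type D_{8}, Milnor number mu = 8.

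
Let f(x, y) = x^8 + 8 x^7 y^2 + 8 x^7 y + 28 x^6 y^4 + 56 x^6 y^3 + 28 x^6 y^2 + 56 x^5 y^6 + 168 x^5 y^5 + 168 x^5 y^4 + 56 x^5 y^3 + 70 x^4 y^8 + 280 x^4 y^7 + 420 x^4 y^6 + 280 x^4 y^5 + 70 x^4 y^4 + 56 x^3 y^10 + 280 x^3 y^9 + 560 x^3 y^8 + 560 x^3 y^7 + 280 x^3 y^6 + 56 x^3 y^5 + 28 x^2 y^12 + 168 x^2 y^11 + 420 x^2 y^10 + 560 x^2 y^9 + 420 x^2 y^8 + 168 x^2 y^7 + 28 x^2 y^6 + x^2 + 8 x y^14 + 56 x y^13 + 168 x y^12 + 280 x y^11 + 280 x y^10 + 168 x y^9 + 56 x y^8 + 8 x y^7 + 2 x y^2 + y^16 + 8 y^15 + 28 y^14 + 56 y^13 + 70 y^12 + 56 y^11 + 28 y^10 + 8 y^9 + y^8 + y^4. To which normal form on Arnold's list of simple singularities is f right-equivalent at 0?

A_7

The Hessian of f at 0 is [[2, 0], [0, 0]] with rank 1, so corank 1. A Groebner basis of the Jacobian ideal J(f) in C{x,y} is {x^4, x^3*y, x + y^2}; counting standard monomials gives mu = 7. Corank 1: A-series; mu = 7 gives A_7.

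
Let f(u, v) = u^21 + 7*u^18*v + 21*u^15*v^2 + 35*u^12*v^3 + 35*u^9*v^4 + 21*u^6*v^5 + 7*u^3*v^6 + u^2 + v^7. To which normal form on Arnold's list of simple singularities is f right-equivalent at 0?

A6

The Hessian of f at 0 has rank 1. Corank 1: A-series; mu = 6 gives A_6.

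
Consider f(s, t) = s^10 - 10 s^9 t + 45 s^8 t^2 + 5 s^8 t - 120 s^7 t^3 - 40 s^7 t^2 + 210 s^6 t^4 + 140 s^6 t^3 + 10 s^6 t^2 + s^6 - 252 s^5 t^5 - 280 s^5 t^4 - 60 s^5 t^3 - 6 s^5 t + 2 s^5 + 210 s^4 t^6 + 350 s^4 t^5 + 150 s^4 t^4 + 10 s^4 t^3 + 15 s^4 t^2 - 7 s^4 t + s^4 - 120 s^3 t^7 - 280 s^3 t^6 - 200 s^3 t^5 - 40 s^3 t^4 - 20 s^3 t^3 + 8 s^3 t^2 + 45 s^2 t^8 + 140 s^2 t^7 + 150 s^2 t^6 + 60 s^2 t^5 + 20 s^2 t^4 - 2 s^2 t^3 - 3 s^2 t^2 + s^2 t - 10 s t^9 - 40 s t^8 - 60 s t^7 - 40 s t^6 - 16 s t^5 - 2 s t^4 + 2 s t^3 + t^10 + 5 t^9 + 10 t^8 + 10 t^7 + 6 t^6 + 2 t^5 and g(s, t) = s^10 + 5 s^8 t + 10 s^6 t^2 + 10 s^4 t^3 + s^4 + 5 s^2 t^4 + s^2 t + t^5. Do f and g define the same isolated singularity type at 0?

The Hessian of f at 0 has rank 0. Corank 2; j^3 = s^2*t has shape L^2 M (L != M), so D-series; mu = 6 gives D_6. The Hessian of g at 0 has rank 0. Corank 2; j^3 = s^2*t has shape L^2 M (L != M), so D-series; mu = 6 gives D_6. Both have type D_6, hence right-equivalent.

Yes.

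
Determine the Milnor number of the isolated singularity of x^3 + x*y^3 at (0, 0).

The Hessian of f at 0 has rank 0. Corank 2; j^3 = x^3 is a perfect cube, so E-series; the 4-jet and mu = 7 give E_7.

7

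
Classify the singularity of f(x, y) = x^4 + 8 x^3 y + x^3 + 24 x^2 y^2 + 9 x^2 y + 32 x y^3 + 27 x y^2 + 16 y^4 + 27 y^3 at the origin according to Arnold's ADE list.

The Hessian of f at 0 has rank 0. Corank 2; j^3 = (x + 3*y)^3 is a perfect cube, so E-series; the 4-jet and mu = 6 give E_6.

E_{6}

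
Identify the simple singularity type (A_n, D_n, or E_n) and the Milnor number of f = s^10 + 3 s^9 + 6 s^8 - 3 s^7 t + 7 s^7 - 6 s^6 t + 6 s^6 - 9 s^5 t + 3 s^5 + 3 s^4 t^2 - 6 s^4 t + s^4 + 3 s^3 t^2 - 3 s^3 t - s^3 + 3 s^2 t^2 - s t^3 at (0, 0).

Type E_{7}, Milnor number mu = 7.

The Hessian of f at 0 is [[0, 0], [0, 0]] with rank 0, so corank 2. A Groebner basis of the Jacobian ideal J(f) in C{s,t} is {3*s^2 + t^4 + t^3, s^3, s^2*t - s^2 - t^3/3, -2*s^2 + s*t^2 - 2*t^3/3}; counting standard monomials gives mu = 7. Corank 2; j^3 = -s^3 is a perfect cube, so E-series; the 4-jet and mu = 7 give E_7.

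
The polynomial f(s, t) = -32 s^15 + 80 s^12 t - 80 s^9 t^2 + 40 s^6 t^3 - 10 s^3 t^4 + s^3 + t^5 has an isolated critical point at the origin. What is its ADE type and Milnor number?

Type E_{8}, Milnor number mu = 8.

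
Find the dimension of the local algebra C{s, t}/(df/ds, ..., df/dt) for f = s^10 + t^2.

The Hessian of f at 0 has rank 1. Corank 1: A-series; mu = 9 gives A_9.

9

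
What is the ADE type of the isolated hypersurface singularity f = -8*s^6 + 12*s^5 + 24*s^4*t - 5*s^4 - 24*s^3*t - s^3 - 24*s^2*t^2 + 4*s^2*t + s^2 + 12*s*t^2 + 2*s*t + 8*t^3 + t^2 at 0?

The Hessian of f at 0 has rank 1. Corank 1: A-series; mu = 2 gives A_2.

A_{2}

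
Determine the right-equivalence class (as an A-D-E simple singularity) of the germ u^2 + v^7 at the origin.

A_{6}

The Hessian of f at 0 has rank 1. Corank 1: A-series; mu = 6 gives A_6.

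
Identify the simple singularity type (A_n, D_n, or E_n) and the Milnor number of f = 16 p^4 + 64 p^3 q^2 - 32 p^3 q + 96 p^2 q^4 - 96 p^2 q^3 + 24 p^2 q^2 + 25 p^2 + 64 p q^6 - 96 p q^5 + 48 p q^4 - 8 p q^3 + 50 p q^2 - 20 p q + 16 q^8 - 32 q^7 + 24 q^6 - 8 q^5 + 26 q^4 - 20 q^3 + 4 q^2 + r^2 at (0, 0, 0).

Type A_{3}, Milnor number mu = 3.

The Hessian of f at 0 has rank 2. Corank 1: A-series; mu = 3 gives A_3.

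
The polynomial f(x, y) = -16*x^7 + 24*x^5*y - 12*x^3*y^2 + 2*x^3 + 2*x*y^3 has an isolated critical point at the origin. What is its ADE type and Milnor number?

Type E_7, Milnor number mu = 7.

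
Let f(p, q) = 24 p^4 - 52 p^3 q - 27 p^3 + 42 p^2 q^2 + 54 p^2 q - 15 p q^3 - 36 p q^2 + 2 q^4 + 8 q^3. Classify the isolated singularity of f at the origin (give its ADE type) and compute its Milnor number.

Type E_{7}, Milnor number mu = 7.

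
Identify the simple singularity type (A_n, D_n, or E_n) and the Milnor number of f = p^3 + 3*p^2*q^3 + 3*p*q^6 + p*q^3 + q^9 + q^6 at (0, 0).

The Hessian of f at 0 has rank 0. Corank 2; j^3 = p^3 is a perfect cube, so E-series; the 4-jet and mu = 7 give E_7.

Type E_7, Milnor number mu = 7.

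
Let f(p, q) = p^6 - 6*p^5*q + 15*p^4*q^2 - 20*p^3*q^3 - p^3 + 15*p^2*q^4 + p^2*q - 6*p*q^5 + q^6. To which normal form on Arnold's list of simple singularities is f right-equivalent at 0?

The Hessian of f at 0 has rank 0. Corank 2; j^3 = -p^2*(p - q) has shape L^2 M (L != M), so D-series; mu = 7 gives D_7.

D7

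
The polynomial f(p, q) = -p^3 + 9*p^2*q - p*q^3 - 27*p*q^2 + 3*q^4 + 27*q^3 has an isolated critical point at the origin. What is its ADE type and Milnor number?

Type E7, Milnor number mu = 7.

The Hessian of f at 0 has rank 0. Corank 2; j^3 = -(p - 3*q)^3 is a perfect cube, so E-series; the 4-jet and mu = 7 give E_7.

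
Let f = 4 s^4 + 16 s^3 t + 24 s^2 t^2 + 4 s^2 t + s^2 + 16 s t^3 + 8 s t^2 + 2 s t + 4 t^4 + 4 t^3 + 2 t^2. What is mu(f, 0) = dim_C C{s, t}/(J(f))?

1

The Hessian of f at 0 has rank 2. Corank 0: nondegenerate Morse point, so A_1.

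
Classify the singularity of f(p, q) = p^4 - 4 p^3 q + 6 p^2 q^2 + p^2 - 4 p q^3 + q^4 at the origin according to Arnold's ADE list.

The Hessian of f at 0 is [[2, 0], [0, 0]] with rank 1, so corank 1. A Groebner basis of the Jacobian ideal J(f) in C{p,q} is {q^3, p}; counting standard monomials gives mu = 3. Corank 1: A-series; mu = 3 gives A_3.

A3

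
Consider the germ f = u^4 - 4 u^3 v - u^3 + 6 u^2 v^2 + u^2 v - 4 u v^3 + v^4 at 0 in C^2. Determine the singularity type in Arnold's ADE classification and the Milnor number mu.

Type D5, Milnor number mu = 5.

The Hessian of f at 0 has rank 0. Corank 2; j^3 = -u^2*(u - v) has shape L^2 M (L != M), so D-series; mu = 5 gives D_5.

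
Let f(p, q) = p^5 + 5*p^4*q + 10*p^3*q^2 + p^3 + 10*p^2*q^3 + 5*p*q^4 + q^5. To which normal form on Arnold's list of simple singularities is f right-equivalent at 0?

The Hessian of f at 0 has rank 0. Corank 2; j^3 = p^3 is a perfect cube, so E-series; the 5-jet and mu = 8 give E_8.

E_8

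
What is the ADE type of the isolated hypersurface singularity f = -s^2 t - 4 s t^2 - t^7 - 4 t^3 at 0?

D_8

The Hessian of f at 0 is [[0, 0], [0, 0]] with rank 0, so corank 2. A Groebner basis of the Jacobian ideal J(f) in C{s,t} is {s^2/7 + t^6 - 4*t^2/7, s^3 + 8*t^3, s*t + 2*t^2}; counting standard monomials gives mu = 8. Corank 2; j^3 = -t*(s + 2*t)^2 has shape L^2 M (L != M), so D-series; mu = 8 gives D_8.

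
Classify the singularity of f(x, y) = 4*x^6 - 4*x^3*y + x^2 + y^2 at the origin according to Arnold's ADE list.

A_1

The Hessian of f at 0 has rank 2. Corank 0: nondegenerate Morse point, so A_1.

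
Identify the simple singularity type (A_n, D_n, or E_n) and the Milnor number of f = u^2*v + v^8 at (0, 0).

Type D_9, Milnor number mu = 9.

The Hessian of f at 0 is [[0, 0], [0, 0]] with rank 0, so corank 2. A Groebner basis of the Jacobian ideal J(f) in C{u,v} is {u^2/8 + v^7, u^3, u*v}; counting standard monomials gives mu = 9. Corank 2; j^3 = u^2*v has shape L^2 M (L != M), so D-series; mu = 9 gives D_9.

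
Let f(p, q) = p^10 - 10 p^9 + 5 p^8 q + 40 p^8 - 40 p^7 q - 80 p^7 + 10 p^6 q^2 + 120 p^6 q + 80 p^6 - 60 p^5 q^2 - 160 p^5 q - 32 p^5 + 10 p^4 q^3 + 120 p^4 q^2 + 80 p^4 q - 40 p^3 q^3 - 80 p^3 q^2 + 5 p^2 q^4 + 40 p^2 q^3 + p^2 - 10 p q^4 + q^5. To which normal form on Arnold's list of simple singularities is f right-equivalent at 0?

A_4

The Hessian of f at 0 has rank 1. Corank 1: A-series; mu = 4 gives A_4.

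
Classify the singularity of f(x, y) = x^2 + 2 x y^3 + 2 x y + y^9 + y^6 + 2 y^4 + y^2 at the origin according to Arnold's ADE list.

The Hessian of f at 0 has rank 1. Corank 1: A-series; mu = 8 gives A_8.

A_{8}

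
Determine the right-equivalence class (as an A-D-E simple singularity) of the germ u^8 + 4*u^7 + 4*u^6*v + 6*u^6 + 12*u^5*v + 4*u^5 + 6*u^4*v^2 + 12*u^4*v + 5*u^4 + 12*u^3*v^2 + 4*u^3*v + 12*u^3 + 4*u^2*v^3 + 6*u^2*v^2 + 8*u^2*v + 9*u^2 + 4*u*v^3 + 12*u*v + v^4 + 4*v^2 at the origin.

A_{3}

The Hessian of f at 0 has rank 1. Corank 1: A-series; mu = 3 gives A_3.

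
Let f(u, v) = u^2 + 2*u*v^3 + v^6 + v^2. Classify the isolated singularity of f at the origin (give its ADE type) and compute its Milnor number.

Type A_1, Milnor number mu = 1.

The Hessian of f at 0 is [[2, 0], [0, 2]] with rank 2, so corank 0. A Groebner basis of the Jacobian ideal J(f) in C{u,v} is {u, v}; counting standard monomials gives mu = 1. Corank 0: nondegenerate Morse point, so A_1.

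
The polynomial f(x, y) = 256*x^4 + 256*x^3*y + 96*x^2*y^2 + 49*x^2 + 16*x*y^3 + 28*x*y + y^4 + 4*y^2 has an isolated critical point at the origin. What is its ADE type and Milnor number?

The Hessian of f at 0 is [[98, 28], [28, 8]] with rank 1, so corank 1. A Groebner basis of the Jacobian ideal J(f) in C{x,y} is {y^3, x + 2*y/7}; counting standard monomials gives mu = 3. Corank 1: A-series; mu = 3 gives A_3.

Type A3, Milnor number mu = 3.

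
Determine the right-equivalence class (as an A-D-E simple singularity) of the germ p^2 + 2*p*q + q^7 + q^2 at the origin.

A_{6}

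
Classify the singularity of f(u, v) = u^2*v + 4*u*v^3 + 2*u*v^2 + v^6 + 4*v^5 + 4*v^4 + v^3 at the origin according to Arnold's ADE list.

The Hessian of f at 0 is [[0, 0], [0, 0]] with rank 0, so corank 2. A Groebner basis of the Jacobian ideal J(f) in C{u,v} is {u^3 - 2*u^2 - 7*u*v^2 - u*v + v^2, u^2*v + 2*u^2/3 + 10*u*v^2/3 + u*v/6 - v^2/2, u*v/2 + v^3 + v^2/2}; counting standard monomials gives mu = 7. Corank 2; j^3 = v*(u + v)^2 has shape L^2 M (L != M), so D-series; mu = 7 gives D_7.

D7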